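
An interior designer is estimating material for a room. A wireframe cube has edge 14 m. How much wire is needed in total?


Shape: cube
Side s = 14 m
A cube has 12 edges, all equal.
Formula: total edge length = 12 * s
Total = 12 * 14
Total = 168
168 m


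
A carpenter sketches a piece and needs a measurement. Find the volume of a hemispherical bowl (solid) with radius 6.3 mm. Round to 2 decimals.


Shape: hemisphere (half of a sphere)
Radius r = 6.3 mm
Formula: V = (1/2) * (4/3) * pi * r^3 = (2/3) * pi * r^3
r^3 = 250.047
(2/3) * 250.047 = 166.698
V = 166.698 * pi
V = 523.7
523.7 mm^3


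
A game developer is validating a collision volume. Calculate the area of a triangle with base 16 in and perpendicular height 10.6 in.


Shape: triangle
Base b = 16 in, Height h = 10.6 in
Formula: A = (1/2) * b * h
A = 0.5 * 16 * 10.6
A = 0.5 * 169.6
A = 84.8
84.8 in^2


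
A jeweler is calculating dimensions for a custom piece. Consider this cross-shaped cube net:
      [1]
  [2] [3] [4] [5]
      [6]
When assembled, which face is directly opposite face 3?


Net: cross layout. Take square 3 as the base (bottom).
Fold the four squares in the horizontal row up around 3: 2 -> left, 4 -> right, 5 wraps to the top.
Fold 1 and 6 up from 3: 1 -> back, 6 -> front.
Opposite pairs are therefore: (1, 6), (2, 4), (3, 5).
Face 3 is opposite face 5.
face 5


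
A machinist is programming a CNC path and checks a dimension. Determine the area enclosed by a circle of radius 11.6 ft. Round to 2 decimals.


Shape: circle
Radius r = 11.6 ft
Formula: A = pi * r^2
r^2 = 11.6^2 = 134.56
A = pi * 134.56
A = 422.73
422.73 ft^2


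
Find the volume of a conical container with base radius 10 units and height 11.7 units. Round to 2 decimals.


Shape: cone
Radius r = 10 units, Height h = 11.7 units
Formula: V = (1/3) * pi * r^2 * h
r^2 = 100
pi * r^2 * h = pi * 100 * 11.7 = 1170 * pi
V = 1170 * pi / 3
V = 1225.22
1225.22 units^3


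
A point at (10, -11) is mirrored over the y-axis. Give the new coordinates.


Transformation: reflection
Original point: (10, -11)
Rule for reflection over the y-axis: (x, y) -> (-x, y)
Apply: (10, -11) -> (-10, -11)
(-10, -11)


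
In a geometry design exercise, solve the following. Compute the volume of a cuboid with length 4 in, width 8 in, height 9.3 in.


Shape: rectangular prism
l = 4 in, w = 8 in, h = 9.3 in
Formula: V = l * w * h
V = 4 * 8 * 9.3
V = 32 * 9.3
V = 297.6
297.6 in^3


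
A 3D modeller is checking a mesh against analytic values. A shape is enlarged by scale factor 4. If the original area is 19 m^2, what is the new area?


Linear scale factor k = 4
Original area = 19 m^2
Rule: under a linear scaling by k, areas scale by k^2.
k^2 = 4^2 = 16
New area = 19 * 16
New area = 304
304 m^2


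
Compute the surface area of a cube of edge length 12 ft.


Shape: cube
Side s = 12 ft
A cube has 6 square faces.
Formula: SA = 6 * s^2
s^2 = 144
SA = 6 * 144
SA = 864
864 ft^2


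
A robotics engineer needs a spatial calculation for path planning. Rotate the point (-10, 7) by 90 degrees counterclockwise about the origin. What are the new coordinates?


Transformation: rotation about the origin
Original point: (-10, 7)
Rule for 90 deg counterclockwise: (x, y) -> (-y, x)
Apply: (-10, 7) -> (-7, -10)
(-7, -10)


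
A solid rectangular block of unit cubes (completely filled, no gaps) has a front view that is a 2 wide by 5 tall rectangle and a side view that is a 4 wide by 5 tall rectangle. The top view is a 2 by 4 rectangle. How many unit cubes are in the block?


Orthographic views of a solid rectangular block:
Front view 2 x 5 -> length = 2, height = 5
Side view 4 x 5 -> width = 4, height = 5 (consistent)
Top view 2 x 4 -> confirms length = 2, width = 4
The block is 2 x 4 x 5.
Total unit cubes = 2 * 4 * 5 = 40
40 unit cubes


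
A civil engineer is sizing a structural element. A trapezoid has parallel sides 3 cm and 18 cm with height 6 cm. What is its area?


Shape: trapezoid
Parallel sides a = 3 cm, b = 18 cm; Height h = 6 cm
Formula: A = (a + b) * h / 2
a + b = 3 + 18 = 21
A = 21 * 6 / 2
A = 126 / 2
A = 63
63 cm^2


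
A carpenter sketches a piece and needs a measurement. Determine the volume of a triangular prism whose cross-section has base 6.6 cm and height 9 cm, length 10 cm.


Shape: triangular prism
Triangle base = 6.6 cm, triangle height = 9 cm, prism length L = 10 cm
Formula: V = (1/2 * b * h_tri) * L
Cross-section area = 0.5 * 6.6 * 9 = 29.7
V = 29.7 * 10
V = 297
297 cm^3


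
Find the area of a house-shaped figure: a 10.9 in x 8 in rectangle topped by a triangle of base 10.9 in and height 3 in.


Composite shape: rectangle + triangle
Rectangle area = 10.9 * 8 = 87.2
Triangle area = 0.5 * 10.9 * 3 = 16.35
Total = 87.2 + 16.35
Total = 103.55
103.55 in^2


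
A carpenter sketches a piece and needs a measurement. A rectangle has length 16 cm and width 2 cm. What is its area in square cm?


Shape: rectangle
Length l = 16 cm, Width w = 2 cm
Formula: A = l * w
A = 16 * 2
A = 32
32 cm^2


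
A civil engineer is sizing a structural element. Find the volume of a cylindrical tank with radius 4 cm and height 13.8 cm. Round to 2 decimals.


Shape: cylinder
Radius r = 4 cm, Height h = 13.8 cm
Formula: V = pi * r^2 * h
r^2 = 16
V = pi * 16 * 13.8
V = 220.8 * pi
V = 693.66
693.66 cm^3


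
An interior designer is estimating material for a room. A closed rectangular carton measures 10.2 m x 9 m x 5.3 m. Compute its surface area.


Shape: rectangular prism
l = 10.2 m, w = 9 m, h = 5.3 m
Formula: SA = 2(lw + lh + wh)
lw = 91.8, lh = 54.06, wh = 47.7
lw + lh + wh = 193.56
SA = 2 * 193.56
SA = 387.12
387.12 m^2


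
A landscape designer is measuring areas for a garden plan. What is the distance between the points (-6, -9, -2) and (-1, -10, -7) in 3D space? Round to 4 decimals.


3D distance between two points
P1 = (-6, -9, -2), P2 = (-1, -10, -7)
Formula: d = sqrt((x2-x1)^2 + (y2-y1)^2 + (z2-z1)^2)
dx = -1 - -6 = 5
dy = -10 - -9 = -1
dz = -7 - -2 = -5
dx^2 + dy^2 + dz^2 = 25 + 1 + 25 = 51
d = sqrt(51)
d = 7.1414
7.1414 units


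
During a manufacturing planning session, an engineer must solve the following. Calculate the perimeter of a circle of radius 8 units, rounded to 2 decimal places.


Shape: circle
Radius r = 8 units
Formula: C = 2 * pi * r
C = 2 * pi * 8
C = 16 * pi
C = 50.27
50.27 units


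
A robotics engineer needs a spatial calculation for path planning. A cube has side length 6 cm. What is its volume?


Shape: cube
Side s = 6 cm
Formula: V = s^3
V = 6 * 6 * 6
V = 36 * 6
V = 216
216 cm^3


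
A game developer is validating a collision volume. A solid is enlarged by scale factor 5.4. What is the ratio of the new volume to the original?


Linear scale factor k = 5.4
Rule: under a linear scaling by k, volumes scale by k^3.
k^3 = 5.4 * 5.4 * 5.4
k^3 = 29.16 * 5.4
k^3 = 157.464
Volume scales by a factor of 157.464.
157.464 (dimensionless)


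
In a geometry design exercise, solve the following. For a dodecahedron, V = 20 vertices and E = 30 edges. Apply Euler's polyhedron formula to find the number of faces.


Polyhedron: dodecahedron
Euler's formula for convex polyhedra: V - E + F = 2
Given: V = 20 vertices and E = 30 edges
Solve for F:
F = 2 + E - V = 2 + 30 - 20 = 12
12 faces


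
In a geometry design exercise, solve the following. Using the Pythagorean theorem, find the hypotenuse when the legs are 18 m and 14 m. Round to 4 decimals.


Shape: right triangle
Legs a = 18 m, b = 14 m
Formula: c = sqrt(a^2 + b^2)
a^2 = 324, b^2 = 196
a^2 + b^2 = 520
c = sqrt(520)
c = 22.8035
22.8035 m


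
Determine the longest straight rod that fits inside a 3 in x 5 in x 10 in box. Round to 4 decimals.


Shape: rectangular box (space diagonal)
l = 3 in, w = 5 in, h = 10 in
Visualize: the diagonal of the base, then a right triangle with that diagonal and the height.
Formula: d = sqrt(l^2 + w^2 + h^2)
l^2 + w^2 + h^2 = 9 + 25 + 100 = 134
d = sqrt(134)
d = 11.5758
11.5758 in


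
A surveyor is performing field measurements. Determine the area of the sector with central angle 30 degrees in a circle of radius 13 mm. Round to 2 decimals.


Shape: circular sector
Radius r = 13 mm, Angle = 30 degrees
Formula: A = (angle/360) * pi * r^2
r^2 = 169
Fraction of circle = 30/360
A = (30/360) * pi * 169
A = 14.083333 * pi
A = 44.24
44.24 mm^2


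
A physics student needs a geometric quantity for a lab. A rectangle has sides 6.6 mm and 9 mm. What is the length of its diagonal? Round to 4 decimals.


Shape: rectangle (diagonal via Pythagoras)
Sides: 6.6 mm and 9 mm
Formula: d = sqrt(l^2 + w^2)
l^2 = 43.56, w^2 = 81
l^2 + w^2 = 124.56
d = sqrt(124.56)
d = 11.1606
11.1606 mm


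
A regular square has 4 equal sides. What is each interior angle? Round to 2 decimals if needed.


Shape: regular square (4 sides)
Formula: interior angle = (n - 2) * 180 / n
(n - 2) = 2
(n - 2) * 180 = 360
angle = 360 / 4
angle = 90
90 degrees


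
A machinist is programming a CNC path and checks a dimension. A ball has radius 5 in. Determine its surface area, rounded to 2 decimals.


Shape: sphere
Radius r = 5 in
Formula: SA = 4 * pi * r^2
r^2 = 25
SA = 4 * pi * 25
SA = 100 * pi
SA = 314.16
314.16 in^2


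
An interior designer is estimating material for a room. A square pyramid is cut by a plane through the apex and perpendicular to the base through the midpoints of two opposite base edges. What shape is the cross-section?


Solid: square pyramid
Cutting plane: through the apex and perpendicular to the base through the midpoints of two opposite base edges
Visualize the intersection of the plane with the solid's surface.
The boundary of the cut region is a isosceles triangle.
isosceles triangle


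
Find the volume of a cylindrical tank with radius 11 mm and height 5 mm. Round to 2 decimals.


Shape: cylinder
Radius r = 11 mm, Height h = 5 mm
Formula: V = pi * r^2 * h
r^2 = 121
V = pi * 121 * 5
V = 605 * pi
V = 1900.66
1900.66 mm^3


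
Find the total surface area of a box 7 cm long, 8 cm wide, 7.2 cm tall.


Shape: rectangular prism
l = 7 cm, w = 8 cm, h = 7.2 cm
Formula: SA = 2(lw + lh + wh)
lw = 56, lh = 50.4, wh = 57.6
lw + lh + wh = 164
SA = 2 * 164
SA = 328
328 cm^2


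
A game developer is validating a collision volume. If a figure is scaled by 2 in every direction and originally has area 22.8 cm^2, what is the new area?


Linear scale factor k = 2
Original area = 22.8 cm^2
Rule: under a linear scaling by k, areas scale by k^2.
k^2 = 2^2 = 4
New area = 22.8 * 4
New area = 91.2
91.2 cm^2


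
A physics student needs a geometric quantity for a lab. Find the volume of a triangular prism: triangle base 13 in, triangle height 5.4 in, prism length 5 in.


Shape: triangular prism
Triangle base = 13 in, triangle height = 5.4 in, prism length L = 5 in
Formula: V = (1/2 * b * h_tri) * L
Cross-section area = 0.5 * 13 * 5.4 = 35.1
V = 35.1 * 5
V = 175.5
175.5 in^3


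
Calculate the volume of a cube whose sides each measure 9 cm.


Shape: cube
Side s = 9 cm
Formula: V = s^3
V = 9 * 9 * 9
V = 81 * 9
V = 729
729 cm^3


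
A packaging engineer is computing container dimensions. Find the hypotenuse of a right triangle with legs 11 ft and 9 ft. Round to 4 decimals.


Shape: right triangle
Legs a = 11 ft, b = 9 ft
Formula: c = sqrt(a^2 + b^2)
a^2 = 121, b^2 = 81
a^2 + b^2 = 202
c = sqrt(202)
c = 14.2127
14.2127 ft


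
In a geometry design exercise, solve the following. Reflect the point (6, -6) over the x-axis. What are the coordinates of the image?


Transformation: reflection
Original point: (6, -6)
Rule for reflection over the x-axis: (x, y) -> (x, -y)
Apply: (6, -6) -> (6, 6)
(6, 6)


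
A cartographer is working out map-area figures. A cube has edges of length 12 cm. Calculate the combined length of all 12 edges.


Shape: cube
Side s = 12 cm
A cube has 12 edges, all equal.
Formula: total edge length = 12 * s
Total = 12 * 12
Total = 144
144 cm


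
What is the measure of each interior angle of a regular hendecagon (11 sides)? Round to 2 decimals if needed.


Shape: regular hendecagon (11 sides)
Formula: interior angle = (n - 2) * 180 / n
(n - 2) = 9
(n - 2) * 180 = 1620
angle = 1620 / 11
angle = 147.27
147.27 degrees


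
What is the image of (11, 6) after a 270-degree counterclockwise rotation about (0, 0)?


Transformation: rotation about the origin
Original point: (11, 6)
Rule for 270 deg counterclockwise: (x, y) -> (y, -x)
Apply: (11, 6) -> (6, -11)
(6, -11)


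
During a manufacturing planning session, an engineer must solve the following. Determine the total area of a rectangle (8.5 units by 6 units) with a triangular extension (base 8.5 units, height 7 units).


Composite shape: rectangle + triangle
Rectangle area = 8.5 * 6 = 51
Triangle area = 0.5 * 8.5 * 7 = 29.75
Total = 51 + 29.75
Total = 80.75
80.75 units^2


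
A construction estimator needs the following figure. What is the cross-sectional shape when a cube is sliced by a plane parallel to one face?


Solid: cube
Cutting plane: parallel to one face
Visualize the intersection of the plane with the solid's surface.
The boundary of the cut region is a square.
square


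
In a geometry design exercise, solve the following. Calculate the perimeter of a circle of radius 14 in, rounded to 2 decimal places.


Shape: circle
Radius r = 14 in
Formula: C = 2 * pi * r
C = 2 * pi * 14
C = 28 * pi
C = 87.96
87.96 in


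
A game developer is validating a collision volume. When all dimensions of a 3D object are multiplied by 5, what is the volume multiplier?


Linear scale factor k = 5
Rule: under a linear scaling by k, volumes scale by k^3.
k^3 = 5 * 5 * 5
k^3 = 25 * 5
k^3 = 125
Volume scales by a factor of 125.
125 (dimensionless)


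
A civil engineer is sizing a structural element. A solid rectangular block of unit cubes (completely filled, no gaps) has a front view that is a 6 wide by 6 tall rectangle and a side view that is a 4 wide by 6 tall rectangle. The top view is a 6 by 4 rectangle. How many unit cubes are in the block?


Orthographic views of a solid rectangular block:
Front view 6 x 6 -> length = 6, height = 6
Side view 4 x 6 -> width = 4, height = 6 (consistent)
Top view 6 x 4 -> confirms length = 6, width = 4
The block is 6 x 4 x 6.
Total unit cubes = 6 * 4 * 6 = 144
144 unit cubes


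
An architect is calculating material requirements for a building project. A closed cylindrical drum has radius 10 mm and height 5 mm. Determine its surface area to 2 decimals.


Shape: closed cylinder
Radius r = 10 mm, Height h = 5 mm
Formula: SA = 2*pi*r^2 + 2*pi*r*h = 2*pi*r*(r + h)
r + h = 15
2 * r * (r + h) = 2 * 10 * 15 = 300
SA = 300 * pi
SA = 942.48
942.48 mm^2


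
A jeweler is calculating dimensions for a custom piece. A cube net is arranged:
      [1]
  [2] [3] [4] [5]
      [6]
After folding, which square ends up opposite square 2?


Net: cross layout. Take square 3 as the base (bottom).
Fold the four squares in the horizontal row up around 3: 2 -> left, 4 -> right, 5 wraps to the top.
Fold 1 and 6 up from 3: 1 -> back, 6 -> front.
Opposite pairs are therefore: (1, 6), (2, 4), (3, 5).
Face 2 is opposite face 4.
face 4


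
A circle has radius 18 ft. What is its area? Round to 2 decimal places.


Shape: circle
Radius r = 18 ft
Formula: A = pi * r^2
r^2 = 18^2 = 324
A = pi * 324
A = 1017.88
1017.88 ft^2


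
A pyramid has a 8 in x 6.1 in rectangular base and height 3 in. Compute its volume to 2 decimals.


Shape: rectangular pyramid
Base: 8 in x 6.1 in, Height h = 3 in
Formula: V = (1/3) * base_area * h
base_area = 8 * 6.1 = 48.8
base_area * h = 48.8 * 3 = 146.4
V = 146.4 / 3
V = 48.8
48.8 in^3


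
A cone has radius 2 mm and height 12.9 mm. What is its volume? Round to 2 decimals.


Shape: cone
Radius r = 2 mm, Height h = 12.9 mm
Formula: V = (1/3) * pi * r^2 * h
r^2 = 4
pi * r^2 * h = pi * 4 * 12.9 = 51.6 * pi
V = 51.6 * pi / 3
V = 54.04
54.04 mm^3


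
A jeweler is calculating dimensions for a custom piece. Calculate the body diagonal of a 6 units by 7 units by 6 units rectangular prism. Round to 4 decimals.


Shape: rectangular box (space diagonal)
l = 6 units, w = 7 units, h = 6 units
Visualize: the diagonal of the base, then a right triangle with that diagonal and the height.
Formula: d = sqrt(l^2 + w^2 + h^2)
l^2 + w^2 + h^2 = 36 + 49 + 36 = 121
d = sqrt(121)
d = 11.0
11 units


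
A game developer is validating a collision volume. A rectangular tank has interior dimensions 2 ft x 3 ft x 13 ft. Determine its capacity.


Shape: rectangular prism
l = 2 ft, w = 3 ft, h = 13 ft
Formula: V = l * w * h
V = 2 * 3 * 13
V = 6 * 13
V = 78
78 ft^3


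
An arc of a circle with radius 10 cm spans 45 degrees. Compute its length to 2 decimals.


Shape: circular arc
Radius r = 10 cm, Angle = 45 degrees
Formula: L = (angle/360) * 2 * pi * r
2 * pi * r = 20 * pi
L = (45/360) * 20 * pi
L = 2.5 * pi
L = 7.85
7.85 cm


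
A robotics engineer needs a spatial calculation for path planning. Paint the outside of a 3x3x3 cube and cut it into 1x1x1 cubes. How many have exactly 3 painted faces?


Large cube: 3 x 3 x 3, cut into unit cubes.
Cubes with 3 painted faces are at the corners. A cube always has 8 corners.
Count = 8
8 unit cubes


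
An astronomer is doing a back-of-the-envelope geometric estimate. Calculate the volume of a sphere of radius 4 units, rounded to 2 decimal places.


Shape: sphere
Radius r = 4 units
Formula: V = (4/3) * pi * r^3
r^3 = 64
(4/3) * 64 = 85.333333
V = 85.333333 * pi
V = 268.08
268.08 units^3


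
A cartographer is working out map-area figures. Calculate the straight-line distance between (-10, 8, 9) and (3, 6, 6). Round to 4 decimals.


3D distance between two points
P1 = (-10, 8, 9), P2 = (3, 6, 6)
Formula: d = sqrt((x2-x1)^2 + (y2-y1)^2 + (z2-z1)^2)
dx = 3 - -10 = 13
dy = 6 - 8 = -2
dz = 6 - 9 = -3
dx^2 + dy^2 + dz^2 = 169 + 4 + 9 = 182
d = sqrt(182)
d = 13.4907
13.4907 units


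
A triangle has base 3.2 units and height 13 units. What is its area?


Shape: triangle
Base b = 3.2 units, Height h = 13 units
Formula: A = (1/2) * b * h
A = 0.5 * 3.2 * 13
A = 0.5 * 41.6
A = 20.8
20.8 units^2


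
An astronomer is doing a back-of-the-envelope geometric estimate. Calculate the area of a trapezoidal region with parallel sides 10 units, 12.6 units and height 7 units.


Shape: trapezoid
Parallel sides a = 10 units, b = 12.6 units; Height h = 7 units
Formula: A = (a + b) * h / 2
a + b = 10 + 12.6 = 22.6
A = 22.6 * 7 / 2
A = 158.2 / 2
A = 79.1
79.1 units^2


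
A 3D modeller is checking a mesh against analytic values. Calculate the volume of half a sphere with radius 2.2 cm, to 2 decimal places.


Shape: hemisphere (half of a sphere)
Radius r = 2.2 cm
Formula: V = (1/2) * (4/3) * pi * r^3 = (2/3) * pi * r^3
r^3 = 10.648
(2/3) * 10.648 = 7.098667
V = 7.098667 * pi
V = 22.3
22.3 cm^3


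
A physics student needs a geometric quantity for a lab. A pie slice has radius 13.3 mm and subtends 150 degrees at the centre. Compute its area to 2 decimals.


Shape: circular sector
Radius r = 13.3 mm, Angle = 150 degrees
Formula: A = (angle/360) * pi * r^2
r^2 = 176.89
Fraction of circle = 150/360
A = (150/360) * pi * 176.89
A = 73.704167 * pi
A = 231.55
231.55 mm^2


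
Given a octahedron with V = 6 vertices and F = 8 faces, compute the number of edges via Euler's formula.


Polyhedron: octahedron
Euler's formula for convex polyhedra: V - E + F = 2
Given: V = 6 vertices and F = 8 faces
Solve for E:
E = V + F - 2 = 6 + 8 - 2 = 12
12 edges


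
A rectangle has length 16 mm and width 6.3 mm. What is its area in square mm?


Shape: rectangle
Length l = 16 mm, Width w = 6.3 mm
Formula: A = l * w
A = 16 * 6.3
A = 100.8
100.8 mm^2


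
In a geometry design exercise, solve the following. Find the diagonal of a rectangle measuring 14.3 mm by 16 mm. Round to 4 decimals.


Shape: rectangle (diagonal via Pythagoras)
Sides: 14.3 mm and 16 mm
Formula: d = sqrt(l^2 + w^2)
l^2 = 204.49, w^2 = 256
l^2 + w^2 = 460.49
d = sqrt(460.49)
d = 21.459
21.459 mm


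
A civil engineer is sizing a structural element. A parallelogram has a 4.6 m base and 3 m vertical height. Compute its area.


Shape: parallelogram
Base b = 4.6 m, Height h = 3 m
Formula: A = b * h
A = 4.6 * 3
A = 13.8
13.8 m^2


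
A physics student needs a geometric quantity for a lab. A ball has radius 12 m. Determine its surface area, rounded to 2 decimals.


Shape: sphere
Radius r = 12 m
Formula: SA = 4 * pi * r^2
r^2 = 144
SA = 4 * pi * 144
SA = 576 * pi
SA = 1809.56
1809.56 m^2


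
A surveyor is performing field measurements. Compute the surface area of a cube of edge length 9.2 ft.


Shape: cube
Side s = 9.2 ft
A cube has 6 square faces.
Formula: SA = 6 * s^2
s^2 = 84.64
SA = 6 * 84.64
SA = 507.84
507.84 ft^2


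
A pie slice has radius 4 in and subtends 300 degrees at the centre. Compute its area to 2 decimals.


Shape: circular sector
Radius r = 4 in, Angle = 300 degrees
Formula: A = (angle/360) * pi * r^2
r^2 = 16
Fraction of circle = 300/360
A = (300/360) * pi * 16
A = 13.333333 * pi
A = 41.89
41.89 in^2


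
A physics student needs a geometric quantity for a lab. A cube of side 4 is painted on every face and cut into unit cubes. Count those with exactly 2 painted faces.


Large cube: 4 x 4 x 4, cut into unit cubes.
n = 4, so n - 2 = 2
Cubes with 2 painted faces lie along the edges, excluding corners.
A cube has 12 edges; each contributes (n - 2) = 2 such cubes.
Count = 12 * 2 = 24
24 unit cubes


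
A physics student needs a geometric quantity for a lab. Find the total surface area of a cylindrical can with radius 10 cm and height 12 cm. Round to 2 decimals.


Shape: closed cylinder
Radius r = 10 cm, Height h = 12 cm
Formula: SA = 2*pi*r^2 + 2*pi*r*h = 2*pi*r*(r + h)
r + h = 22
2 * r * (r + h) = 2 * 10 * 22 = 440
SA = 440 * pi
SA = 1382.3
1382.3 cm^2


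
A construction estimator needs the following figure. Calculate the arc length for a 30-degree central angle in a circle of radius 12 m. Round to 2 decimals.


Shape: circular arc
Radius r = 12 m, Angle = 30 degrees
Formula: L = (angle/360) * 2 * pi * r
2 * pi * r = 24 * pi
L = (30/360) * 24 * pi
L = 2 * pi
L = 6.28
6.28 m


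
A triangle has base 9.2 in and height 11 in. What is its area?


Shape: triangle
Base b = 9.2 in, Height h = 11 in
Formula: A = (1/2) * b * h
A = 0.5 * 9.2 * 11
A = 0.5 * 101.2
A = 50.6
50.6 in^2


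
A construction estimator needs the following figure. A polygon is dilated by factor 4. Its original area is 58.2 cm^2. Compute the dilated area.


Linear scale factor k = 4
Original area = 58.2 cm^2
Rule: under a linear scaling by k, areas scale by k^2.
k^2 = 4^2 = 16
New area = 58.2 * 16
New area = 931.2
931.2 cm^2


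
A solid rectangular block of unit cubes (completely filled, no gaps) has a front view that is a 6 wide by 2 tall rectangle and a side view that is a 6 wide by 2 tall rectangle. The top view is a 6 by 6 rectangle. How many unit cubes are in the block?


Orthographic views of a solid rectangular block:
Front view 6 x 2 -> length = 6, height = 2
Side view 6 x 2 -> width = 6, height = 2 (consistent)
Top view 6 x 6 -> confirms length = 6, width = 6
The block is 6 x 6 x 2.
Total unit cubes = 6 * 6 * 2 = 72
72 unit cubes


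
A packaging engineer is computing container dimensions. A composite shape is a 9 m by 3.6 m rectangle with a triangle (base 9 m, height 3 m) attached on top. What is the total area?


Composite shape: rectangle + triangle
Rectangle area = 9 * 3.6 = 32.4
Triangle area = 0.5 * 9 * 3 = 13.5
Total = 32.4 + 13.5
Total = 45.9
45.9 m^2


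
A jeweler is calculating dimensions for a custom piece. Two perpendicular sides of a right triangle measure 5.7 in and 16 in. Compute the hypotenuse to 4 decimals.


Shape: right triangle
Legs a = 5.7 in, b = 16 in
Formula: c = sqrt(a^2 + b^2)
a^2 = 32.49, b^2 = 256
a^2 + b^2 = 288.49
c = sqrt(288.49)
c = 16.985
16.985 in


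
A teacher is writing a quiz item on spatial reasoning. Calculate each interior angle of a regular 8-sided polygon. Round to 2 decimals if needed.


Shape: regular octagon (8 sides)
Formula: interior angle = (n - 2) * 180 / n
(n - 2) = 6
(n - 2) * 180 = 1080
angle = 1080 / 8
angle = 135
135 degrees


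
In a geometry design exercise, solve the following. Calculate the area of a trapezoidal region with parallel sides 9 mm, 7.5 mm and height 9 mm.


Shape: trapezoid
Parallel sides a = 9 mm, b = 7.5 mm; Height h = 9 mm
Formula: A = (a + b) * h / 2
a + b = 9 + 7.5 = 16.5
A = 16.5 * 9 / 2
A = 148.5 / 2
A = 74.25
74.25 mm^2


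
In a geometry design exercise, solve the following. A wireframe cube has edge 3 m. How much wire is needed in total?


Shape: cube
Side s = 3 m
A cube has 12 edges, all equal.
Formula: total edge length = 12 * s
Total = 12 * 3
Total = 36
36 m


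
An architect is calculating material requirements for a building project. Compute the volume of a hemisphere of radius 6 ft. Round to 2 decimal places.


Shape: hemisphere (half of a sphere)
Radius r = 6 ft
Formula: V = (1/2) * (4/3) * pi * r^3 = (2/3) * pi * r^3
r^3 = 216
(2/3) * 216 = 144
V = 144 * pi
V = 452.39
452.39 ft^3


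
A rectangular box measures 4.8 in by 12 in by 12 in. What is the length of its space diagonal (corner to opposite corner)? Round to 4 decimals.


Shape: rectangular box (space diagonal)
l = 4.8 in, w = 12 in, h = 12 in
Visualize: the diagonal of the base, then a right triangle with that diagonal and the height.
Formula: d = sqrt(l^2 + w^2 + h^2)
l^2 + w^2 + h^2 = 23.04 + 144 + 144 = 311.04
d = sqrt(311.04)
d = 17.6363
17.6363 in


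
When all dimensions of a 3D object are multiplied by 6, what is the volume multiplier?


Linear scale factor k = 6
Rule: under a linear scaling by k, volumes scale by k^3.
k^3 = 6 * 6 * 6
k^3 = 36 * 6
k^3 = 216
Volume scales by a factor of 216.
216 (dimensionless)


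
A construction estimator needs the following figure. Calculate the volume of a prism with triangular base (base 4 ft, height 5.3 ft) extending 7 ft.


Shape: triangular prism
Triangle base = 4 ft, triangle height = 5.3 ft, prism length L = 7 ft
Formula: V = (1/2 * b * h_tri) * L
Cross-section area = 0.5 * 4 * 5.3 = 10.6
V = 10.6 * 7
V = 74.2
74.2 ft^3


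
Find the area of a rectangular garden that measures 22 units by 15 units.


Shape: rectangle
Length l = 22 units, Width w = 15 units
Formula: A = l * w
A = 22 * 15
A = 330
330 units^2


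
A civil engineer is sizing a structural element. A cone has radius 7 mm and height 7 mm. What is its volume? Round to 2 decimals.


Shape: cone
Radius r = 7 mm, Height h = 7 mm
Formula: V = (1/3) * pi * r^2 * h
r^2 = 49
pi * r^2 * h = pi * 49 * 7 = 343 * pi
V = 343 * pi / 3
V = 359.19
359.19 mm^3


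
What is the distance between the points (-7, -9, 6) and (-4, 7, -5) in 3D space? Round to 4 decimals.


3D distance between two points
P1 = (-7, -9, 6), P2 = (-4, 7, -5)
Formula: d = sqrt((x2-x1)^2 + (y2-y1)^2 + (z2-z1)^2)
dx = -4 - -7 = 3
dy = 7 - -9 = 16
dz = -5 - 6 = -11
dx^2 + dy^2 + dz^2 = 9 + 256 + 121 = 386
d = sqrt(386)
d = 19.6469
19.6469 units


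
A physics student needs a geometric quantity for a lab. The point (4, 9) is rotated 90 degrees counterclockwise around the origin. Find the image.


Transformation: rotation about the origin
Original point: (4, 9)
Rule for 90 deg counterclockwise: (x, y) -> (-y, x)
Apply: (4, 9) -> (-9, 4)
(-9, 4)


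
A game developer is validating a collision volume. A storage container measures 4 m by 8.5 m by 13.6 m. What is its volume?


Shape: rectangular prism
l = 4 m, w = 8.5 m, h = 13.6 m
Formula: V = l * w * h
V = 4 * 8.5 * 13.6
V = 34 * 13.6
V = 462.4
462.4 m^3


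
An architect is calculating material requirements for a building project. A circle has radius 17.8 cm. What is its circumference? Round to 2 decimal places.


Shape: circle
Radius r = 17.8 cm
Formula: C = 2 * pi * r
C = 2 * pi * 17.8
C = 35.6 * pi
C = 111.84
111.84 cm


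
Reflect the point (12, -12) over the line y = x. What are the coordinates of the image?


Transformation: reflection
Original point: (12, -12)
Rule for reflection over y = x: (x, y) -> (y, x)
Apply: (12, -12) -> (-12, 12)
(-12, 12)


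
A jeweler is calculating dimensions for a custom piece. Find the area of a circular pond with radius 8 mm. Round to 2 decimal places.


Shape: circle
Radius r = 8 mm
Formula: A = pi * r^2
r^2 = 8^2 = 64
A = pi * 64
A = 201.06
201.06 mm^2


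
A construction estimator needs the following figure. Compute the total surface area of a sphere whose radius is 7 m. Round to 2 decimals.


Shape: sphere
Radius r = 7 m
Formula: SA = 4 * pi * r^2
r^2 = 49
SA = 4 * pi * 49
SA = 196 * pi
SA = 615.75
615.75 m^2


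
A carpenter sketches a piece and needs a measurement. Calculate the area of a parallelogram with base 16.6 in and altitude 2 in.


Shape: parallelogram
Base b = 16.6 in, Height h = 2 in
Formula: A = b * h
A = 16.6 * 2
A = 33.2
33.2 in^2


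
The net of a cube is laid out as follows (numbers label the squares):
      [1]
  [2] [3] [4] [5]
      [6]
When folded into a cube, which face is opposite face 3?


Net: cross layout. Take square 3 as the base (bottom).
Fold the four squares in the horizontal row up around 3: 2 -> left, 4 -> right, 5 wraps to the top.
Fold 1 and 6 up from 3: 1 -> back, 6 -> front.
Opposite pairs are therefore: (1, 6), (2, 4), (3, 5).
Face 3 is opposite face 5.
face 5


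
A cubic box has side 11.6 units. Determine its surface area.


Shape: cube
Side s = 11.6 units
A cube has 6 square faces.
Formula: SA = 6 * s^2
s^2 = 134.56
SA = 6 * 134.56
SA = 807.36
807.36 units^2


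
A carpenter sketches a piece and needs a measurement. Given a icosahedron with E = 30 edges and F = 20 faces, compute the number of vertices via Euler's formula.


Polyhedron: icosahedron
Euler's formula for convex polyhedra: V - E + F = 2
Given: E = 30 edges and F = 20 faces
Solve for V:
V = 2 + E - F = 2 + 30 - 20 = 12
12 vertices


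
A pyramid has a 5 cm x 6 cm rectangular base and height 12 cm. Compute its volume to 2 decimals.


Shape: rectangular pyramid
Base: 5 cm x 6 cm, Height h = 12 cm
Formula: V = (1/3) * base_area * h
base_area = 5 * 6 = 30
base_area * h = 30 * 12 = 360
V = 360 / 3
V = 120
120 cm^3


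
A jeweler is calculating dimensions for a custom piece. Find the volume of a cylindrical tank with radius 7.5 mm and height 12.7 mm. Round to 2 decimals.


Shape: cylinder
Radius r = 7.5 mm, Height h = 12.7 mm
Formula: V = pi * r^2 * h
r^2 = 56.25
V = pi * 56.25 * 12.7
V = 714.375 * pi
V = 2244.28
2244.28 mm^3


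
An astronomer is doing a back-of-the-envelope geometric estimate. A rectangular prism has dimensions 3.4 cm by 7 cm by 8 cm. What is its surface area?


Shape: rectangular prism
l = 3.4 cm, w = 7 cm, h = 8 cm
Formula: SA = 2(lw + lh + wh)
lw = 23.8, lh = 27.2, wh = 56
lw + lh + wh = 107
SA = 2 * 107
SA = 214
214 cm^2


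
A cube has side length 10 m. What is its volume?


Shape: cube
Side s = 10 m
Formula: V = s^3
V = 10 * 10 * 10
V = 100 * 10
V = 1000
1000 m^3


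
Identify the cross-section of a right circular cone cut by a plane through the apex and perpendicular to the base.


Solid: right circular cone
Cutting plane: through the apex and perpendicular to the base
Visualize the intersection of the plane with the solid's surface.
The boundary of the cut region is a isosceles triangle.
isosceles triangle


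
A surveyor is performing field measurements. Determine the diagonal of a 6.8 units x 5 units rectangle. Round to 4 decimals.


Shape: rectangle (diagonal via Pythagoras)
Sides: 6.8 units and 5 units
Formula: d = sqrt(l^2 + w^2)
l^2 = 46.24, w^2 = 25
l^2 + w^2 = 71.24
d = sqrt(71.24)
d = 8.4404
8.4404 units


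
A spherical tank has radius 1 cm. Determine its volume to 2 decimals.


Shape: sphere
Radius r = 1 cm
Formula: V = (4/3) * pi * r^3
r^3 = 1
(4/3) * 1 = 1.333333
V = 1.333333 * pi
V = 4.19
4.19 cm^3


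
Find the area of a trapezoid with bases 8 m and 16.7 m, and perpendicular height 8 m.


Shape: trapezoid
Parallel sides a = 8 m, b = 16.7 m; Height h = 8 m
Formula: A = (a + b) * h / 2
a + b = 8 + 16.7 = 24.7
A = 24.7 * 8 / 2
A = 197.6 / 2
A = 98.8
98.8 m^2


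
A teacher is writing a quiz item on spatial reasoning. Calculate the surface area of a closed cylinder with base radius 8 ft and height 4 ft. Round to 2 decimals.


Shape: closed cylinder
Radius r = 8 ft, Height h = 4 ft
Formula: SA = 2*pi*r^2 + 2*pi*r*h = 2*pi*r*(r + h)
r + h = 12
2 * r * (r + h) = 2 * 8 * 12 = 192
SA = 192 * pi
SA = 603.19
603.19 ft^2


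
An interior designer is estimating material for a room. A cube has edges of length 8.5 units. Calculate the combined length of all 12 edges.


Shape: cube
Side s = 8.5 units
A cube has 12 edges, all equal.
Formula: total edge length = 12 * s
Total = 12 * 8.5
Total = 102
102 units


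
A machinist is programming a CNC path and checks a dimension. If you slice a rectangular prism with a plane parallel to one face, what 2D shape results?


Solid: rectangular prism
Cutting plane: parallel to one face
Visualize the intersection of the plane with the solid's surface.
The boundary of the cut region is a rectangle.
rectangle


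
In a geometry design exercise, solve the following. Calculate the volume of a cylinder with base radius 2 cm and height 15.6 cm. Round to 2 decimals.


Shape: cylinder
Radius r = 2 cm, Height h = 15.6 cm
Formula: V = pi * r^2 * h
r^2 = 4
V = pi * 4 * 15.6
V = 62.4 * pi
V = 196.04
196.04 cm^3


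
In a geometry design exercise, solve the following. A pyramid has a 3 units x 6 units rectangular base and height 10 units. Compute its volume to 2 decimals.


Shape: rectangular pyramid
Base: 3 units x 6 units, Height h = 10 units
Formula: V = (1/3) * base_area * h
base_area = 3 * 6 = 18
base_area * h = 18 * 10 = 180
V = 180 / 3
V = 60
60 units^3


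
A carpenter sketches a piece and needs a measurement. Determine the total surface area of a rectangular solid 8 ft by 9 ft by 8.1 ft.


Shape: rectangular prism
l = 8 ft, w = 9 ft, h = 8.1 ft
Formula: SA = 2(lw + lh + wh)
lw = 72, lh = 64.8, wh = 72.9
lw + lh + wh = 209.7
SA = 2 * 209.7
SA = 419.4
419.4 ft^2


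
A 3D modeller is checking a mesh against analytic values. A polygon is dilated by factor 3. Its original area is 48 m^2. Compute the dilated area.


Linear scale factor k = 3
Original area = 48 m^2
Rule: under a linear scaling by k, areas scale by k^2.
k^2 = 3^2 = 9
New area = 48 * 9
New area = 432
432 m^2


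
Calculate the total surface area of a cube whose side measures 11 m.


Shape: cube
Side s = 11 m
A cube has 6 square faces.
Formula: SA = 6 * s^2
s^2 = 121
SA = 6 * 121
SA = 726
726 m^2


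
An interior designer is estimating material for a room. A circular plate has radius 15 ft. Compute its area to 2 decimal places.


Shape: circle
Radius r = 15 ft
Formula: A = pi * r^2
r^2 = 15^2 = 225
A = pi * 225
A = 706.86
706.86 ft^2


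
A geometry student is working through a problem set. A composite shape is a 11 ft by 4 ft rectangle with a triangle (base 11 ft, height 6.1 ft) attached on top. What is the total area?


Composite shape: rectangle + triangle
Rectangle area = 11 * 4 = 44
Triangle area = 0.5 * 11 * 6.1 = 33.55
Total = 44 + 33.55
Total = 77.55
77.55 ft^2


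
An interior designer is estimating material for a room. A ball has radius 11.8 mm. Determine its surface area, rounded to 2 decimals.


Shape: sphere
Radius r = 11.8 mm
Formula: SA = 4 * pi * r^2
r^2 = 139.24
SA = 4 * pi * 139.24
SA = 556.96 * pi
SA = 1749.74
1749.74 mm^2


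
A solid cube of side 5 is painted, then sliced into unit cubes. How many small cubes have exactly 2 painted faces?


Large cube: 5 x 5 x 5, cut into unit cubes.
n = 5, so n - 2 = 3
Cubes with 2 painted faces lie along the edges, excluding corners.
A cube has 12 edges; each contributes (n - 2) = 3 such cubes.
Count = 12 * 3 = 36
36 unit cubes


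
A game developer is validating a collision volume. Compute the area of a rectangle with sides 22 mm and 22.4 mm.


Shape: rectangle
Length l = 22 mm, Width w = 22.4 mm
Formula: A = l * w
A = 22 * 22.4
A = 492.8
492.8 mm^2


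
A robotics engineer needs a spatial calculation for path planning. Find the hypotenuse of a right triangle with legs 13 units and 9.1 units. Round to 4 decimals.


Shape: right triangle
Legs a = 13 units, b = 9.1 units
Formula: c = sqrt(a^2 + b^2)
a^2 = 169, b^2 = 82.81
a^2 + b^2 = 251.81
c = sqrt(251.81)
c = 15.8685
15.8685 units


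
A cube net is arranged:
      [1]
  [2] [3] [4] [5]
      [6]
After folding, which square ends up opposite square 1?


Net: cross layout. Take square 3 as the base (bottom).
Fold the four squares in the horizontal row up around 3: 2 -> left, 4 -> right, 5 wraps to the top.
Fold 1 and 6 up from 3: 1 -> back, 6 -> front.
Opposite pairs are therefore: (1, 6), (2, 4), (3, 5).
Face 1 is opposite face 6.
face 6


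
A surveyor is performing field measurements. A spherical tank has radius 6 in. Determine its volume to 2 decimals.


Shape: sphere
Radius r = 6 in
Formula: V = (4/3) * pi * r^3
r^3 = 216
(4/3) * 216 = 288
V = 288 * pi
V = 904.78
904.78 in^3


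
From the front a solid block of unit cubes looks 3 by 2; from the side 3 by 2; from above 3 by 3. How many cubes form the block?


Orthographic views of a solid rectangular block:
Front view 3 x 2 -> length = 3, height = 2
Side view 3 x 2 -> width = 3, height = 2 (consistent)
Top view 3 x 3 -> confirms length = 3, width = 3
The block is 3 x 3 x 2.
Total unit cubes = 3 * 3 * 2 = 18
18 unit cubes


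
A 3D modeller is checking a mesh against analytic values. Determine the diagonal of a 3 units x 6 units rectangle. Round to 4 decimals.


Shape: rectangle (diagonal via Pythagoras)
Sides: 3 units and 6 units
Formula: d = sqrt(l^2 + w^2)
l^2 = 9, w^2 = 36
l^2 + w^2 = 45
d = sqrt(45)
d = 6.7082
6.7082 units


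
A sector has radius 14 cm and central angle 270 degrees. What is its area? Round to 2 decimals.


Shape: circular sector
Radius r = 14 cm, Angle = 270 degrees
Formula: A = (angle/360) * pi * r^2
r^2 = 196
Fraction of circle = 270/360
A = (270/360) * pi * 196
A = 147 * pi
A = 461.81
461.81 cm^2


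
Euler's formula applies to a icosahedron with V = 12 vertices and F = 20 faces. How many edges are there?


Polyhedron: icosahedron
Euler's formula for convex polyhedra: V - E + F = 2
Given: V = 12 vertices and F = 20 faces
Solve for E:
E = V + F - 2 = 12 + 20 - 2 = 30
30 edges


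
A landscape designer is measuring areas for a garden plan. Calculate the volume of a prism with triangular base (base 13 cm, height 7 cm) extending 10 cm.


Shape: triangular prism
Triangle base = 13 cm, triangle height = 7 cm, prism length L = 10 cm
Formula: V = (1/2 * b * h_tri) * L
Cross-section area = 0.5 * 13 * 7 = 45.5
V = 45.5 * 10
V = 455
455 cm^3


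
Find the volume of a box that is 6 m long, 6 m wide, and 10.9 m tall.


Shape: rectangular prism
l = 6 m, w = 6 m, h = 10.9 m
Formula: V = l * w * h
V = 6 * 6 * 10.9
V = 36 * 10.9
V = 392.4
392.4 m^3


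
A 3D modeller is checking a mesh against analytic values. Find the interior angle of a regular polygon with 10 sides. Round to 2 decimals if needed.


Shape: regular decagon (10 sides)
Formula: interior angle = (n - 2) * 180 / n
(n - 2) = 8
(n - 2) * 180 = 1440
angle = 1440 / 10
angle = 144
144 degrees


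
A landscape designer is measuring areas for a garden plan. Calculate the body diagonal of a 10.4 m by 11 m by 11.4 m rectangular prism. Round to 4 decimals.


Shape: rectangular box (space diagonal)
l = 10.4 m, w = 11 m, h = 11.4 m
Visualize: the diagonal of the base, then a right triangle with that diagonal and the height.
Formula: d = sqrt(l^2 + w^2 + h^2)
l^2 + w^2 + h^2 = 108.16 + 121 + 129.96 = 359.12
d = sqrt(359.12)
d = 18.9505
18.9505 m
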